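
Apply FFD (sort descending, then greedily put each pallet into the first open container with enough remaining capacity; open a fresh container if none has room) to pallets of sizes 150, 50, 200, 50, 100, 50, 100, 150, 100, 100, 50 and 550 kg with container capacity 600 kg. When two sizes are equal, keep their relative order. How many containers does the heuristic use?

3

Sorted descending: 550, 200, 150, 150, 100, 100, 100, 100, 50, 50, 50, 50.
  550 → container 1 (new)  [load 550/600]
  200 → container 2 (new)  [load 200/600]
  150 → container 2  [load 350/600]
  150 → container 2  [load 500/600]
  100 → container 2  [load 600/600]
  100 → container 3 (new)  [load 100/600]
  100 → container 3  [load 200/600]
  100 → container 3  [load 300/600]
  50 → container 1  [load 600/600]
  50 → container 3  [load 350/600]
  50 → container 3  [load 400/600]
  50 → container 3  [load 450/600]
3 containers opened.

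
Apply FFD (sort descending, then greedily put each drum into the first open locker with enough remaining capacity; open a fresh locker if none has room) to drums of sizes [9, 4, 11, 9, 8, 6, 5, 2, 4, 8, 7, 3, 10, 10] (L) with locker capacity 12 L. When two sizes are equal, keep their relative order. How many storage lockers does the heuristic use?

Sorted descending: 11, 10, 10, 9, 9, 8, 8, 7, 6, 5, 4, 4, 3, 2.
  11 → locker 1 (new)  [load 11/12]
  10 → locker 2 (new)  [load 10/12]
  10 → locker 3 (new)  [load 10/12]
  9 → locker 4 (new)  [load 9/12]
  9 → locker 5 (new)  [load 9/12]
  8 → locker 6 (new)  [load 8/12]
  8 → locker 7 (new)  [load 8/12]
  7 → locker 8 (new)  [load 7/12]
  6 → locker 9 (new)  [load 6/12]
  5 → locker 8  [load 12/12]
  4 → locker 6  [load 12/12]
  4 → locker 7  [load 12/12]
  3 → locker 4  [load 12/12]
  2 → locker 2  [load 12/12]
9 storage lockers opened.

9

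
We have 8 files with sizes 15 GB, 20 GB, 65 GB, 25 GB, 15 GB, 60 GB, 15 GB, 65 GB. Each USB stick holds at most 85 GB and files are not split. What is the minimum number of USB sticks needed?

4

Total = 65 + 65 + 60 + 25 + 20 + 15 + 15 + 15 = 280 GB.
Lower bound: ⌈280/85⌉ = 4 USB sticks.
A packing using 4 USB sticks:
  USB stick 1: 65 + 20 = 85
  USB stick 2: 65 + 15 = 80
  USB stick 3: 60 + 25 = 85
  USB stick 4: 15 + 15 = 30
This matches the lower bound, so 4 is optimal.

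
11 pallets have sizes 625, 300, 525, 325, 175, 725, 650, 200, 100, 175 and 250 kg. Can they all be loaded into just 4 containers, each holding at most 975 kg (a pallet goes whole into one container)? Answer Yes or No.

Total = 4050 kg; ⌈4050/975⌉ = 5.
At least 5 containers are required, but only 4 are allowed.

No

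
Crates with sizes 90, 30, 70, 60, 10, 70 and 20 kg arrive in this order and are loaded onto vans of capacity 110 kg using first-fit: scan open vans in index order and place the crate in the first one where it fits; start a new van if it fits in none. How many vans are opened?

  90 → van 1 (new)  [load 90/110]
  30 → van 2 (new)  [load 30/110]
  70 → van 2  [load 100/110]
  60 → van 3 (new)  [load 60/110]
  10 → van 1  [load 100/110]
  70 → van 4 (new)  [load 70/110]
  20 → van 3  [load 80/110]
4 vans opened.

4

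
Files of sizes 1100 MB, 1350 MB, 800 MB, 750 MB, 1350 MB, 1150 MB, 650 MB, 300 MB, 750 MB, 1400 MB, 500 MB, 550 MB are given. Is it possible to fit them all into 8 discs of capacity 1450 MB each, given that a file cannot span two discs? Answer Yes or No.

A valid assignment using 8 discs:
  disc 1: 1400 = 1400
  disc 2: 1350 = 1350
  disc 3: 1350 = 1350
  disc 4: 1150 + 300 = 1450
  disc 5: 1100 = 1100
  disc 6: 800 + 650 = 1450
  disc 7: 750 + 550 = 1300
  disc 8: 750 + 500 = 1250
Every load is within 1450 MB, so 8 discs suffice.

Yes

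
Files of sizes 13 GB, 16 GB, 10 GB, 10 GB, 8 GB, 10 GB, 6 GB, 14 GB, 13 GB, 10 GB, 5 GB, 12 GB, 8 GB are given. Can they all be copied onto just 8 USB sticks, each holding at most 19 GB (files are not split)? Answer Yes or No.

Total = 135 GB; ⌈135/19⌉ = 8.
9 files each exceed half the capacity and cannot share a USB stick, forcing at least 9 USB sticks.
At least 9 USB sticks are required, but only 8 are allowed.

No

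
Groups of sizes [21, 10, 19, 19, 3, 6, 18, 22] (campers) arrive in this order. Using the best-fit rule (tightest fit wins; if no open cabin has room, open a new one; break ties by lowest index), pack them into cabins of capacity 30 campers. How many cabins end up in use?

5

  21 → cabin 1 (new)  [load 21/30]
  10 → cabin 2 (new)  [load 10/30]
  19 → cabin 2  [load 29/30]
  19 → cabin 3 (new)  [load 19/30]
  3 → cabin 1  [load 24/30]
  6 → cabin 1  [load 30/30]
  18 → cabin 4 (new)  [load 18/30]
  22 → cabin 5 (new)  [load 22/30]
5 cabins opened.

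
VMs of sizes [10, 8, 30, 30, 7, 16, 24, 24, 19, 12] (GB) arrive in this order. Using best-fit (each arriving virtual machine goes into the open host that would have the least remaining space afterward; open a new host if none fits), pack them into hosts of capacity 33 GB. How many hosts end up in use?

  10 → host 1 (new)  [load 10/33]
  8 → host 1  [load 18/33]
  30 → host 2 (new)  [load 30/33]
  30 → host 3 (new)  [load 30/33]
  7 → host 1  [load 25/33]
  16 → host 4 (new)  [load 16/33]
  24 → host 5 (new)  [load 24/33]
  24 → host 6 (new)  [load 24/33]
  19 → host 7 (new)  [load 19/33]
  12 → host 7  [load 31/33]
7 hosts opened.

7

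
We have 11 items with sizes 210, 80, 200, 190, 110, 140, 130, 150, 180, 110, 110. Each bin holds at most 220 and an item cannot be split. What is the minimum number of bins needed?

Total = 210 + 200 + 190 + 180 + 150 + 140 + 130 + 110 + 110 + 110 + 80 = 1610.
Lower bound: ⌈1610/220⌉ = 8 bins.
A packing using 9 bins:
  bin 1: 210 = 210
  bin 2: 200 = 200
  bin 3: 190 = 190
  bin 4: 180 = 180
  bin 5: 150 = 150
  bin 6: 140 + 80 = 220
  bin 7: 130 = 130
  bin 8: 110 + 110 = 220
  bin 9: 110 = 110
No arrangement into 8 bins stays within capacity, so 9 is optimal.

9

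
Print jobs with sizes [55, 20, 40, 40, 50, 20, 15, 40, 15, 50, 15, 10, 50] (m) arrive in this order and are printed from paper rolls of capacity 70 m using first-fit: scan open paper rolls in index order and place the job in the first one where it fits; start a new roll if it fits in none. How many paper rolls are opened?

  55 → roll 1 (new)  [load 55/70]
  20 → roll 2 (new)  [load 20/70]
  40 → roll 2  [load 60/70]
  40 → roll 3 (new)  [load 40/70]
  50 → roll 4 (new)  [load 50/70]
  20 → roll 3  [load 60/70]
  15 → roll 1  [load 70/70]
  40 → roll 5 (new)  [load 40/70]
  15 → roll 4  [load 65/70]
  50 → roll 6 (new)  [load 50/70]
  15 → roll 5  [load 55/70]
  10 → roll 2  [load 70/70]
  50 → roll 7 (new)  [load 50/70]
7 paper rolls opened.

7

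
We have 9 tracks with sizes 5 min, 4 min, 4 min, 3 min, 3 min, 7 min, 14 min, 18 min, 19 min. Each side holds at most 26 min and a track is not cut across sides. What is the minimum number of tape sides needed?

3

Total = 19 + 18 + 14 + 7 + 5 + 4 + 4 + 3 + 3 = 77 min.
Lower bound: ⌈77/26⌉ = 3 tape sides.
A packing using 3 tape sides:
  side 1: 19 + 7 = 26
  side 2: 18 + 5 + 3 = 26
  side 3: 14 + 4 + 4 + 3 = 25
This matches the lower bound, so 3 is optimal.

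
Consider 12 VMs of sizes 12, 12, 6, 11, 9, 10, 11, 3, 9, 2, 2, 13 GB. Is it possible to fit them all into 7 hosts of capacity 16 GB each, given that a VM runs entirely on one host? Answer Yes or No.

Total = 100 GB; ⌈100/16⌉ = 7.
8 VMs each exceed half the capacity and cannot share a host, forcing at least 8 hosts.
At least 8 hosts are required, but only 7 are allowed.

No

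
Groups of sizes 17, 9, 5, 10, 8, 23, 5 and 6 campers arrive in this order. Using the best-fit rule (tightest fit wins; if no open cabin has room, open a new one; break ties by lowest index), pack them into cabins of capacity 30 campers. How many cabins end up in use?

3

  17 → cabin 1 (new)  [load 17/30]
  9 → cabin 1  [load 26/30]
  5 → cabin 2 (new)  [load 5/30]
  10 → cabin 2  [load 15/30]
  8 → cabin 2  [load 23/30]
  23 → cabin 3 (new)  [load 23/30]
  5 → cabin 2  [load 28/30]
  6 → cabin 3  [load 29/30]
3 cabins opened.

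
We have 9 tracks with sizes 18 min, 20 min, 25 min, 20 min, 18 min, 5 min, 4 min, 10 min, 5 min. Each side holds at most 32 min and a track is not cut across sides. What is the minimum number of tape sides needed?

Total = 25 + 20 + 20 + 18 + 18 + 10 + 5 + 5 + 4 = 125 min.
Lower bound: ⌈125/32⌉ = 4 tape sides.
Also, 5 tracks each exceed 16 min, and no two of those can share a side, so at least 5 tape sides are needed.
A packing using 5 tape sides:
  side 1: 25 + 5 = 30
  side 2: 20 + 10 = 30
  side 3: 20 + 5 + 4 = 29
  side 4: 18 = 18
  side 5: 18 = 18
This matches the lower bound, so 5 is optimal.

5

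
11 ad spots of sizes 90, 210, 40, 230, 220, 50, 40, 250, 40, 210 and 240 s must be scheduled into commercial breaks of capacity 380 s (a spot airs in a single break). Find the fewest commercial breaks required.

6

Total = 250 + 240 + 230 + 220 + 210 + 210 + 90 + 50 + 40 + 40 + 40 = 1620 s.
Lower bound: ⌈1620/380⌉ = 5 commercial breaks.
Also, 6 ad spots each exceed 190 s, and no two of those can share a break, so at least 6 commercial breaks are needed.
A packing using 6 commercial breaks:
  break 1: 250 + 90 + 40 = 380
  break 2: 240 + 50 + 40 + 40 = 370
  break 3: 230 = 230
  break 4: 220 = 220
  break 5: 210 = 210
  break 6: 210 = 210
This matches the lower bound, so 6 is optimal.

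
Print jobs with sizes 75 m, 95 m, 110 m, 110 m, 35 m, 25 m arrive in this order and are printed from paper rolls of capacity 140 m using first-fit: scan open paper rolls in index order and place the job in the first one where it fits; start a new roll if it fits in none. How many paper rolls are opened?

4

  75 → roll 1 (new)  [load 75/140]
  95 → roll 2 (new)  [load 95/140]
  110 → roll 3 (new)  [load 110/140]
  110 → roll 4 (new)  [load 110/140]
  35 → roll 1  [load 110/140]
  25 → roll 1  [load 135/140]
4 paper rolls opened.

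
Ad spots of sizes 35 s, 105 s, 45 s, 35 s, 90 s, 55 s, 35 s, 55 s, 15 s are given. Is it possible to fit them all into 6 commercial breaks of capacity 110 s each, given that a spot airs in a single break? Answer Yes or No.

A valid assignment using 5 commercial breaks:
  break 1: 105 = 105
  break 2: 90 + 15 = 105
  break 3: 55 + 55 = 110
  break 4: 45 + 35 = 80
  break 5: 35 + 35 = 70
That uses only 5 ≤ 6, so 6 commercial breaks are enough.

Yes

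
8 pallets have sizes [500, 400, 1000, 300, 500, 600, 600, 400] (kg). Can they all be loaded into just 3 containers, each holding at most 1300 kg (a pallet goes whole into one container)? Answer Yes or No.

Total = 4300 kg; ⌈4300/1300⌉ = 4.
At least 4 containers are required, but only 3 are allowed.

No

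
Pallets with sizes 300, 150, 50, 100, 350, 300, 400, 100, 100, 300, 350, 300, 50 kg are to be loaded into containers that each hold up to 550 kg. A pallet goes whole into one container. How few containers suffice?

Total = 400 + 350 + 350 + 300 + 300 + 300 + 300 + 150 + 100 + 100 + 100 + 50 + 50 = 2850 kg.
Lower bound: ⌈2850/550⌉ = 6 containers.
Also, 7 pallets each exceed 275 kg, and no two of those can share a container, so at least 7 containers are needed.
A packing using 7 containers:
  container 1: 400 + 150 = 550
  container 2: 350 + 100 + 100 = 550
  container 3: 350 + 100 + 50 + 50 = 550
  container 4: 300 = 300
  container 5: 300 = 300
  container 6: 300 = 300
  container 7: 300 = 300
This matches the lower bound, so 7 is optimal.

7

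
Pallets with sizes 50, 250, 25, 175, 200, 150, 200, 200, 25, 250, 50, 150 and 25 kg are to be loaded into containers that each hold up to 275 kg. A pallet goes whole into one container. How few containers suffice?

8

Total = 250 + 250 + 200 + 200 + 200 + 175 + 150 + 150 + 50 + 50 + 25 + 25 + 25 = 1750 kg.
Lower bound: ⌈1750/275⌉ = 7 containers.
Also, 8 pallets each exceed 275/2 kg, and no two of those can share a container, so at least 8 containers are needed.
A packing using 8 containers:
  container 1: 250 + 25 = 275
  container 2: 250 + 25 = 275
  container 3: 200 + 50 + 25 = 275
  container 4: 200 + 50 = 250
  container 5: 200 = 200
  container 6: 175 = 175
  container 7: 150 = 150
  container 8: 150 = 150
This matches the lower bound, so 8 is optimal.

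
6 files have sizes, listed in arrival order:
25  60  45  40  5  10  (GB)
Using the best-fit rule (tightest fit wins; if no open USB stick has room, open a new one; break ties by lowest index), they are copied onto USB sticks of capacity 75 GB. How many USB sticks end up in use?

3

  25 → USB stick 1 (new)  [load 25/75]
  60 → USB stick 2 (new)  [load 60/75]
  45 → USB stick 1  [load 70/75]
  40 → USB stick 3 (new)  [load 40/75]
  5 → USB stick 1  [load 75/75]
  10 → USB stick 2  [load 70/75]
3 USB sticks opened.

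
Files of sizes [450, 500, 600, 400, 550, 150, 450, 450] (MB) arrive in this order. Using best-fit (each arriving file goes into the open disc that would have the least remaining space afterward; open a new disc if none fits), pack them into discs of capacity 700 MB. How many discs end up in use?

7

  450 → disc 1 (new)  [load 450/700]
  500 → disc 2 (new)  [load 500/700]
  600 → disc 3 (new)  [load 600/700]
  400 → disc 4 (new)  [load 400/700]
  550 → disc 5 (new)  [load 550/700]
  150 → disc 5  [load 700/700]
  450 → disc 6 (new)  [load 450/700]
  450 → disc 7 (new)  [load 450/700]
7 discs opened.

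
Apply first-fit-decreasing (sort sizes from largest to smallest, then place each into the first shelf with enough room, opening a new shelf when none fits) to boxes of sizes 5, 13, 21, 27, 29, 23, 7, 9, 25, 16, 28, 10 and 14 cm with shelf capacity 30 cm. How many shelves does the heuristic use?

8

Sorted descending: 29, 28, 27, 25, 23, 21, 16, 14, 13, 10, 9, 7, 5.
  29 → shelf 1 (new)  [load 29/30]
  28 → shelf 2 (new)  [load 28/30]
  27 → shelf 3 (new)  [load 27/30]
  25 → shelf 4 (new)  [load 25/30]
  23 → shelf 5 (new)  [load 23/30]
  21 → shelf 6 (new)  [load 21/30]
  16 → shelf 7 (new)  [load 16/30]
  14 → shelf 7  [load 30/30]
  13 → shelf 8 (new)  [load 13/30]
  10 → shelf 8  [load 23/30]
  9 → shelf 6  [load 30/30]
  7 → shelf 5  [load 30/30]
  5 → shelf 4  [load 30/30]
8 shelves opened.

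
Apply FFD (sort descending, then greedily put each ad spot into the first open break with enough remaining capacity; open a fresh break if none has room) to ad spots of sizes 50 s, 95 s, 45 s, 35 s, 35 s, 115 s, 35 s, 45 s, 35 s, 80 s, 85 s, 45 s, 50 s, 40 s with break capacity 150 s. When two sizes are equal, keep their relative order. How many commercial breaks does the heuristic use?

Sorted descending: 115, 95, 85, 80, 50, 50, 45, 45, 45, 40, 35, 35, 35, 35.
  115 → break 1 (new)  [load 115/150]
  95 → break 2 (new)  [load 95/150]
  85 → break 3 (new)  [load 85/150]
  80 → break 4 (new)  [load 80/150]
  50 → break 2  [load 145/150]
  50 → break 3  [load 135/150]
  45 → break 4  [load 125/150]
  45 → break 5 (new)  [load 45/150]
  45 → break 5  [load 90/150]
  40 → break 5  [load 130/150]
  35 → break 1  [load 150/150]
  35 → break 6 (new)  [load 35/150]
  35 → break 6  [load 70/150]
  35 → break 6  [load 105/150]
6 commercial breaks opened.

6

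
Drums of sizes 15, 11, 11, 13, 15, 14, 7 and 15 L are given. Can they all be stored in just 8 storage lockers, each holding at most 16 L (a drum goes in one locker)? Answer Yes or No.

Yes

A valid assignment using 8 storage lockers:
  locker 1: 15 = 15
  locker 2: 15 = 15
  locker 3: 15 = 15
  locker 4: 14 = 14
  locker 5: 13 = 13
  locker 6: 11 = 11
  locker 7: 11 = 11
  locker 8: 7 = 7
Every load is within 16 L, so 8 storage lockers suffice.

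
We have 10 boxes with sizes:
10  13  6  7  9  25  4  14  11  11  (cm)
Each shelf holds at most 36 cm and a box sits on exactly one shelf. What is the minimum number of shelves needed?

4

Total = 25 + 14 + 13 + 11 + 11 + 10 + 9 + 7 + 6 + 4 = 110 cm.
Lower bound: ⌈110/36⌉ = 4 shelves.
A packing using 4 shelves:
  shelf 1: 25 + 11 = 36
  shelf 2: 14 + 13 + 9 = 36
  shelf 3: 11 + 10 + 7 + 6 = 34
  shelf 4: 4 = 4
This matches the lower bound, so 4 is optimal.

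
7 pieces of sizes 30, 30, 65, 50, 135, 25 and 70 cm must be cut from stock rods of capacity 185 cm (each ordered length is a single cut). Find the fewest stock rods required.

Total = 135 + 70 + 65 + 50 + 30 + 30 + 25 = 405 cm.
Lower bound: ⌈405/185⌉ = 3 stock rods.
A packing using 3 stock rods:
  stock rod 1: 135 + 50 = 185
  stock rod 2: 70 + 65 + 30 = 165
  stock rod 3: 30 + 25 = 55
This matches the lower bound, so 3 is optimal.

3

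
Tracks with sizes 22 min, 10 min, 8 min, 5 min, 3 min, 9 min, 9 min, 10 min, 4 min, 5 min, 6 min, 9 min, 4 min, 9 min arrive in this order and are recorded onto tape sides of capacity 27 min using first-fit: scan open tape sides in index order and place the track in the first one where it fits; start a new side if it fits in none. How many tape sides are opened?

  22 → side 1 (new)  [load 22/27]
  10 → side 2 (new)  [load 10/27]
  8 → side 2  [load 18/27]
  5 → side 1  [load 27/27]
  3 → side 2  [load 21/27]
  9 → side 3 (new)  [load 9/27]
  9 → side 3  [load 18/27]
  10 → side 4 (new)  [load 10/27]
  4 → side 2  [load 25/27]
  5 → side 3  [load 23/27]
  6 → side 4  [load 16/27]
  9 → side 4  [load 25/27]
  4 → side 3  [load 27/27]
  9 → side 5 (new)  [load 9/27]
5 tape sides opened.

5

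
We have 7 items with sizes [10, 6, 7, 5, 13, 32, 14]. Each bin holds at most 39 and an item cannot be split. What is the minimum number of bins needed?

3

Total = 32 + 14 + 13 + 10 + 7 + 6 + 5 = 87.
Lower bound: ⌈87/39⌉ = 3 bins.
A packing using 3 bins:
  bin 1: 32 + 7 = 39
  bin 2: 14 + 13 + 10 = 37
  bin 3: 6 + 5 = 11
This matches the lower bound, so 3 is optimal.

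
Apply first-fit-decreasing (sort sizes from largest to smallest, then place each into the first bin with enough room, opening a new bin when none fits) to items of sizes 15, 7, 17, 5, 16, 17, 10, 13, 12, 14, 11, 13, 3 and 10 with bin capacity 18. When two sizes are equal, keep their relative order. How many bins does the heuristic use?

Sorted descending: 17, 17, 16, 15, 14, 13, 13, 12, 11, 10, 10, 7, 5, 3.
  17 → bin 1 (new)  [load 17/18]
  17 → bin 2 (new)  [load 17/18]
  16 → bin 3 (new)  [load 16/18]
  15 → bin 4 (new)  [load 15/18]
  14 → bin 5 (new)  [load 14/18]
  13 → bin 6 (new)  [load 13/18]
  13 → bin 7 (new)  [load 13/18]
  12 → bin 8 (new)  [load 12/18]
  11 → bin 9 (new)  [load 11/18]
  10 → bin 10 (new)  [load 10/18]
  10 → bin 11 (new)  [load 10/18]
  7 → bin 9  [load 18/18]
  5 → bin 6  [load 18/18]
  3 → bin 4  [load 18/18]
11 bins opened.

11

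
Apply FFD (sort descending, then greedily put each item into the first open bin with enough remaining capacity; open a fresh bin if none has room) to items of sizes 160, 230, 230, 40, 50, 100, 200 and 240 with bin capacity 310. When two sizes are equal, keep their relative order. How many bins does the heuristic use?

Sorted descending: 240, 230, 230, 200, 160, 100, 50, 40.
  240 → bin 1 (new)  [load 240/310]
  230 → bin 2 (new)  [load 230/310]
  230 → bin 3 (new)  [load 230/310]
  200 → bin 4 (new)  [load 200/310]
  160 → bin 5 (new)  [load 160/310]
  100 → bin 4  [load 300/310]
  50 → bin 1  [load 290/310]
  40 → bin 2  [load 270/310]
5 bins opened.

5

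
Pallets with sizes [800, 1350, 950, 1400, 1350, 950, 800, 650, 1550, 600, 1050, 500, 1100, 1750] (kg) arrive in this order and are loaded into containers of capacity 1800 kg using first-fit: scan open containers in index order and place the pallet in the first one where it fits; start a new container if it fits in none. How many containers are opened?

10

  800 → container 1 (new)  [load 800/1800]
  1350 → container 2 (new)  [load 1350/1800]
  950 → container 1  [load 1750/1800]
  1400 → container 3 (new)  [load 1400/1800]
  1350 → container 4 (new)  [load 1350/1800]
  950 → container 5 (new)  [load 950/1800]
  800 → container 5  [load 1750/1800]
  650 → container 6 (new)  [load 650/1800]
  1550 → container 7 (new)  [load 1550/1800]
  600 → container 6  [load 1250/1800]
  1050 → container 8 (new)  [load 1050/1800]
  500 → container 6  [load 1750/1800]
  1100 → container 9 (new)  [load 1100/1800]
  1750 → container 10 (new)  [load 1750/1800]
10 containers opened.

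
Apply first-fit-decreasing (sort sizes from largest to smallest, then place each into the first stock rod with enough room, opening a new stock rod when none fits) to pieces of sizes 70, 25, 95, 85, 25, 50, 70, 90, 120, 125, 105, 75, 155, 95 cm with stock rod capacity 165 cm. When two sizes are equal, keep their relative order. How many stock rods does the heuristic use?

Sorted descending: 155, 125, 120, 105, 95, 95, 90, 85, 75, 70, 70, 50, 25, 25.
  155 → stock rod 1 (new)  [load 155/165]
  125 → stock rod 2 (new)  [load 125/165]
  120 → stock rod 3 (new)  [load 120/165]
  105 → stock rod 4 (new)  [load 105/165]
  95 → stock rod 5 (new)  [load 95/165]
  95 → stock rod 6 (new)  [load 95/165]
  90 → stock rod 7 (new)  [load 90/165]
  85 → stock rod 8 (new)  [load 85/165]
  75 → stock rod 7  [load 165/165]
  70 → stock rod 5  [load 165/165]
  70 → stock rod 6  [load 165/165]
  50 → stock rod 4  [load 155/165]
  25 → stock rod 2  [load 150/165]
  25 → stock rod 3  [load 145/165]
8 stock rods opened.

8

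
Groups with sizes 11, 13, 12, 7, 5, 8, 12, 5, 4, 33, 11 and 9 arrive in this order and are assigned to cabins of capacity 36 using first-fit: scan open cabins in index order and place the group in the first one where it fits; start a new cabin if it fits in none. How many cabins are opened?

4

  11 → cabin 1 (new)  [load 11/36]
  13 → cabin 1  [load 24/36]
  12 → cabin 1  [load 36/36]
  7 → cabin 2 (new)  [load 7/36]
  5 → cabin 2  [load 12/36]
  8 → cabin 2  [load 20/36]
  12 → cabin 2  [load 32/36]
  5 → cabin 3 (new)  [load 5/36]
  4 → cabin 2  [load 36/36]
  33 → cabin 4 (new)  [load 33/36]
  11 → cabin 3  [load 16/36]
  9 → cabin 3  [load 25/36]
4 cabins opened.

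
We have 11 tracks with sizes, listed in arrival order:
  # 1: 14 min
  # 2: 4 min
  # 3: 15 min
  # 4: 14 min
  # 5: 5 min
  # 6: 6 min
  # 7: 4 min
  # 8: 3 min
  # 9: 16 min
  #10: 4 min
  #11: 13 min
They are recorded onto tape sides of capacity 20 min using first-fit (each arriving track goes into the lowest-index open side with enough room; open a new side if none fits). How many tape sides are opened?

6

  14 → side 1 (new)  [load 14/20]
  4 → side 1  [load 18/20]
  15 → side 2 (new)  [load 15/20]
  14 → side 3 (new)  [load 14/20]
  5 → side 2  [load 20/20]
  6 → side 3  [load 20/20]
  4 → side 4 (new)  [load 4/20]
  3 → side 4  [load 7/20]
  16 → side 5 (new)  [load 16/20]
  4 → side 4  [load 11/20]
  13 → side 6 (new)  [load 13/20]
6 tape sides opened.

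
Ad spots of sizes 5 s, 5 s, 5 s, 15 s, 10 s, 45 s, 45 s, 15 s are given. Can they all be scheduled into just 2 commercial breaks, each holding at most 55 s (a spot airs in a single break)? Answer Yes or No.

Total = 145 s; ⌈145/55⌉ = 3.
At least 3 commercial breaks are required, but only 2 are allowed.

No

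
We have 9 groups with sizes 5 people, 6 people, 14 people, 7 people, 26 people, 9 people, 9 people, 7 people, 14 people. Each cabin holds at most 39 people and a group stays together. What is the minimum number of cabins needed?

3

Total = 26 + 14 + 14 + 9 + 9 + 7 + 7 + 6 + 5 = 97 people.
Lower bound: ⌈97/39⌉ = 3 cabins.
A packing using 3 cabins:
  cabin 1: 26 + 9 = 35
  cabin 2: 14 + 14 + 9 = 37
  cabin 3: 7 + 7 + 6 + 5 = 25
This matches the lower bound, so 3 is optimal.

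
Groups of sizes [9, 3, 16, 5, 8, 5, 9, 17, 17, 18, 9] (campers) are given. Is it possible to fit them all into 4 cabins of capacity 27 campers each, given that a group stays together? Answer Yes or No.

Total = 116 campers; ⌈116/27⌉ = 5.
At least 5 cabins are required, but only 4 are allowed.

No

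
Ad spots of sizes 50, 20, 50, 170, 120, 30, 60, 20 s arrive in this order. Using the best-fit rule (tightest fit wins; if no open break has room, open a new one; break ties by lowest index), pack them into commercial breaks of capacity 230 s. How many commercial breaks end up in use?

  50 → break 1 (new)  [load 50/230]
  20 → break 1  [load 70/230]
  50 → break 1  [load 120/230]
  170 → break 2 (new)  [load 170/230]
  120 → break 3 (new)  [load 120/230]
  30 → break 2  [load 200/230]
  60 → break 1  [load 180/230]
  20 → break 2  [load 220/230]
3 commercial breaks opened.

3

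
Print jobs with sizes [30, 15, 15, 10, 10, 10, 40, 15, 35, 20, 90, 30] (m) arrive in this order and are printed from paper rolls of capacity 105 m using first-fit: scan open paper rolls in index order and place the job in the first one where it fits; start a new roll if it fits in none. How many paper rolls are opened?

  30 → roll 1 (new)  [load 30/105]
  15 → roll 1  [load 45/105]
  15 → roll 1  [load 60/105]
  10 → roll 1  [load 70/105]
  10 → roll 1  [load 80/105]
  10 → roll 1  [load 90/105]
  40 → roll 2 (new)  [load 40/105]
  15 → roll 1  [load 105/105]
  35 → roll 2  [load 75/105]
  20 → roll 2  [load 95/105]
  90 → roll 3 (new)  [load 90/105]
  30 → roll 4 (new)  [load 30/105]
4 paper rolls opened.

4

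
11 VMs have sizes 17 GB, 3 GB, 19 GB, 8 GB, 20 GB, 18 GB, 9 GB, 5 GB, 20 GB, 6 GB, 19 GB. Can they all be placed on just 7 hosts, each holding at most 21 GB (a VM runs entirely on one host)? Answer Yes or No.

Total = 144 GB; ⌈144/21⌉ = 7.
The bound of 7 does not rule out 7, but exhaustive search shows no assignment into 7 hosts of capacity 21 GB exists — the minimum is 8.

No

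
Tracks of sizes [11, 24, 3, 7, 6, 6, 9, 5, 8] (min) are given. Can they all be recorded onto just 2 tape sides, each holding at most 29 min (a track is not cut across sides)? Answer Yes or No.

No

Total = 79 min; ⌈79/29⌉ = 3.
At least 3 tape sides are required, but only 2 are allowed.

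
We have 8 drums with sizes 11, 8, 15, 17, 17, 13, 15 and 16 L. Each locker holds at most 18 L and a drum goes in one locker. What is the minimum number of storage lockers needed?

8

Total = 17 + 17 + 16 + 15 + 15 + 13 + 11 + 8 = 112 L.
Lower bound: ⌈112/18⌉ = 7 storage lockers.
A packing using 8 storage lockers:
  locker 1: 17 = 17
  locker 2: 17 = 17
  locker 3: 16 = 16
  locker 4: 15 = 15
  locker 5: 15 = 15
  locker 6: 13 = 13
  locker 7: 11 = 11
  locker 8: 8 = 8
No arrangement into 7 storage lockers stays within capacity, so 8 is optimal.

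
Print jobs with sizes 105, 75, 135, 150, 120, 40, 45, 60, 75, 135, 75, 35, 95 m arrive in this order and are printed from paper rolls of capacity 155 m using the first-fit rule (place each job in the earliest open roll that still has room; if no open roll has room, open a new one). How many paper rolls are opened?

  105 → roll 1 (new)  [load 105/155]
  75 → roll 2 (new)  [load 75/155]
  135 → roll 3 (new)  [load 135/155]
  150 → roll 4 (new)  [load 150/155]
  120 → roll 5 (new)  [load 120/155]
  40 → roll 1  [load 145/155]
  45 → roll 2  [load 120/155]
  60 → roll 6 (new)  [load 60/155]
  75 → roll 6  [load 135/155]
  135 → roll 7 (new)  [load 135/155]
  75 → roll 8 (new)  [load 75/155]
  35 → roll 2  [load 155/155]
  95 → roll 9 (new)  [load 95/155]
9 paper rolls opened.

9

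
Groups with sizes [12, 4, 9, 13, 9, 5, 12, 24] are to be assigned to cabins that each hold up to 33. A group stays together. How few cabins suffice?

3

Total = 24 + 13 + 12 + 12 + 9 + 9 + 5 + 4 = 88.
Lower bound: ⌈88/33⌉ = 3 cabins.
A packing using 3 cabins:
  cabin 1: 24 + 9 = 33
  cabin 2: 13 + 12 + 5 = 30
  cabin 3: 12 + 9 + 4 = 25
This matches the lower bound, so 3 is optimal.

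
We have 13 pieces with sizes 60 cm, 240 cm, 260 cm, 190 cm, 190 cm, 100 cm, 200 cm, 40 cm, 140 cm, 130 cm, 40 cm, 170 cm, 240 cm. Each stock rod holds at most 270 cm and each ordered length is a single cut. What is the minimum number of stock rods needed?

8

Total = 260 + 240 + 240 + 200 + 190 + 190 + 170 + 140 + 130 + 100 + 60 + 40 + 40 = 2000 cm.
Lower bound: ⌈2000/270⌉ = 8 stock rods.
A packing using 8 stock rods:
  stock rod 1: 260 = 260
  stock rod 2: 240 = 240
  stock rod 3: 240 = 240
  stock rod 4: 200 + 60 = 260
  stock rod 5: 190 + 40 + 40 = 270
  stock rod 6: 190 = 190
  stock rod 7: 170 + 100 = 270
  stock rod 8: 140 + 130 = 270
This matches the lower bound, so 8 is optimal.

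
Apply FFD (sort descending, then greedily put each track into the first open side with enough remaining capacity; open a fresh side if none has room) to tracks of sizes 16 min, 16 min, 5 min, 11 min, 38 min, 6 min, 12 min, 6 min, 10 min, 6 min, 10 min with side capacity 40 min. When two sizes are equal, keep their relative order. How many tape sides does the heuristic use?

4

Sorted descending: 38, 16, 16, 12, 11, 10, 10, 6, 6, 6, 5.
  38 → side 1 (new)  [load 38/40]
  16 → side 2 (new)  [load 16/40]
  16 → side 2  [load 32/40]
  12 → side 3 (new)  [load 12/40]
  11 → side 3  [load 23/40]
  10 → side 3  [load 33/40]
  10 → side 4 (new)  [load 10/40]
  6 → side 2  [load 38/40]
  6 → side 3  [load 39/40]
  6 → side 4  [load 16/40]
  5 → side 4  [load 21/40]
4 tape sides opened.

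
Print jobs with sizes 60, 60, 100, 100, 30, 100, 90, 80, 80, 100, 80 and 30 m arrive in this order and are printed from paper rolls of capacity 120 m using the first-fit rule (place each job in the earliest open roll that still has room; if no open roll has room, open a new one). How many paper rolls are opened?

  60 → roll 1 (new)  [load 60/120]
  60 → roll 1  [load 120/120]
  100 → roll 2 (new)  [load 100/120]
  100 → roll 3 (new)  [load 100/120]
  30 → roll 4 (new)  [load 30/120]
  100 → roll 5 (new)  [load 100/120]
  90 → roll 4  [load 120/120]
  80 → roll 6 (new)  [load 80/120]
  80 → roll 7 (new)  [load 80/120]
  100 → roll 8 (new)  [load 100/120]
  80 → roll 9 (new)  [load 80/120]
  30 → roll 6  [load 110/120]
9 paper rolls opened.

9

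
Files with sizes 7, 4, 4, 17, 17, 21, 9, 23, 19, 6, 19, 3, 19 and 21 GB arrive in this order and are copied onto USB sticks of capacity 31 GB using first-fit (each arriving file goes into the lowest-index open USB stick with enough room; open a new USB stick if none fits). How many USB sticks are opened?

  7 → USB stick 1 (new)  [load 7/31]
  4 → USB stick 1  [load 11/31]
  4 → USB stick 1  [load 15/31]
  17 → USB stick 2 (new)  [load 17/31]
  17 → USB stick 3 (new)  [load 17/31]
  21 → USB stick 4 (new)  [load 21/31]
  9 → USB stick 1  [load 24/31]
  23 → USB stick 5 (new)  [load 23/31]
  19 → USB stick 6 (new)  [load 19/31]
  6 → USB stick 1  [load 30/31]
  19 → USB stick 7 (new)  [load 19/31]
  3 → USB stick 2  [load 20/31]
  19 → USB stick 8 (new)  [load 19/31]
  21 → USB stick 9 (new)  [load 21/31]
9 USB sticks opened.

9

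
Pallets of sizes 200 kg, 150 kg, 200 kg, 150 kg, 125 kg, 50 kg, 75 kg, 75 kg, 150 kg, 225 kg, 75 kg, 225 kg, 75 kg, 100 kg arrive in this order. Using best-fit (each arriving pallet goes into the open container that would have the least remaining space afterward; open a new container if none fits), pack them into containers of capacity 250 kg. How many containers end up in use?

9

  200 → container 1 (new)  [load 200/250]
  150 → container 2 (new)  [load 150/250]
  200 → container 3 (new)  [load 200/250]
  150 → container 4 (new)  [load 150/250]
  125 → container 5 (new)  [load 125/250]
  50 → container 1  [load 250/250]
  75 → container 2  [load 225/250]
  75 → container 4  [load 225/250]
  150 → container 6 (new)  [load 150/250]
  225 → container 7 (new)  [load 225/250]
  75 → container 6  [load 225/250]
  225 → container 8 (new)  [load 225/250]
  75 → container 5  [load 200/250]
  100 → container 9 (new)  [load 100/250]
9 containers opened.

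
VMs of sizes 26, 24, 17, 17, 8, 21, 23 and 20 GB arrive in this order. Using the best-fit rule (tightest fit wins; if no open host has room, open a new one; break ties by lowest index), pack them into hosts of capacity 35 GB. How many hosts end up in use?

6

  26 → host 1 (new)  [load 26/35]
  24 → host 2 (new)  [load 24/35]
  17 → host 3 (new)  [load 17/35]
  17 → host 3  [load 34/35]
  8 → host 1  [load 34/35]
  21 → host 4 (new)  [load 21/35]
  23 → host 5 (new)  [load 23/35]
  20 → host 6 (new)  [load 20/35]
6 hosts opened.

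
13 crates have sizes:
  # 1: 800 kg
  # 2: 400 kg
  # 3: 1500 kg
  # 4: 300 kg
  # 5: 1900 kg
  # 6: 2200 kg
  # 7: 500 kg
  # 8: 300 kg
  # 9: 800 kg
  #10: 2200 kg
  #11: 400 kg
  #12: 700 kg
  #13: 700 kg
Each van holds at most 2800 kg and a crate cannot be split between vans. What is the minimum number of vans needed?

5

Total = 2200 + 2200 + 1900 + 1500 + 800 + 800 + 700 + 700 + 500 + 400 + 400 + 300 + 300 = 12700 kg.
Lower bound: ⌈12700/2800⌉ = 5 vans.
A packing using 5 vans:
  van 1: 2200 + 500 = 2700
  van 2: 2200 + 400 = 2600
  van 3: 1900 + 800 = 2700
  van 4: 1500 + 800 + 400 = 2700
  van 5: 700 + 700 + 300 + 300 = 2000
This matches the lower bound, so 5 is optimal.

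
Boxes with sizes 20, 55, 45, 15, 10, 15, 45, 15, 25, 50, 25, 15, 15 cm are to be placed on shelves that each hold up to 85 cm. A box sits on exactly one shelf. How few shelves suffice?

5

Total = 55 + 50 + 45 + 45 + 25 + 25 + 20 + 15 + 15 + 15 + 15 + 15 + 10 = 350 cm.
Lower bound: ⌈350/85⌉ = 5 shelves.
A packing using 5 shelves:
  shelf 1: 55 + 25 = 80
  shelf 2: 50 + 25 + 10 = 85
  shelf 3: 45 + 20 + 15 = 80
  shelf 4: 45 + 15 + 15 = 75
  shelf 5: 15 + 15 = 30
This matches the lower bound, so 5 is optimal.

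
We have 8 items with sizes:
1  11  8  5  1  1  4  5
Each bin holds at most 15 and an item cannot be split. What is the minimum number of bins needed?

3

Total = 11 + 8 + 5 + 5 + 4 + 1 + 1 + 1 = 36.
Lower bound: ⌈36/15⌉ = 3 bins.
A packing using 3 bins:
  bin 1: 11 + 4 = 15
  bin 2: 8 + 5 + 1 + 1 = 15
  bin 3: 5 + 1 = 6
This matches the lower bound, so 3 is optimal.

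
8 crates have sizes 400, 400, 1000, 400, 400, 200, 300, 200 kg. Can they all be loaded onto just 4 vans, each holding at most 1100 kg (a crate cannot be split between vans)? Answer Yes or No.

Yes

A valid assignment using 4 vans:
  van 1: 1000 = 1000
  van 2: 400 + 400 + 300 = 1100
  van 3: 400 + 400 + 200 = 1000
  van 4: 200 = 200
Every load is within 1100 kg, so 4 vans suffice.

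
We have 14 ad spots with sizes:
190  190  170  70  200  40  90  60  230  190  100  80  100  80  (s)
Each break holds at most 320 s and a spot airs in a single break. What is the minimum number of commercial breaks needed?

Total = 230 + 200 + 190 + 190 + 190 + 170 + 100 + 100 + 90 + 80 + 80 + 70 + 60 + 40 = 1790 s.
Lower bound: ⌈1790/320⌉ = 6 commercial breaks.
A packing using 6 commercial breaks:
  break 1: 230 + 90 = 320
  break 2: 200 + 100 = 300
  break 3: 190 + 100 = 290
  break 4: 190 + 80 + 40 = 310
  break 5: 190 + 80 = 270
  break 6: 170 + 70 + 60 = 300
This matches the lower bound, so 6 is optimal.

6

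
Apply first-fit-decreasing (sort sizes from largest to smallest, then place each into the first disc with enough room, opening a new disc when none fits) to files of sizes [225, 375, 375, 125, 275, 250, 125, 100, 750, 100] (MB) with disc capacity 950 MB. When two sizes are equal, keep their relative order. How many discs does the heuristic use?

Sorted descending: 750, 375, 375, 275, 250, 225, 125, 125, 100, 100.
  750 → disc 1 (new)  [load 750/950]
  375 → disc 2 (new)  [load 375/950]
  375 → disc 2  [load 750/950]
  275 → disc 3 (new)  [load 275/950]
  250 → disc 3  [load 525/950]
  225 → disc 3  [load 750/950]
  125 → disc 1  [load 875/950]
  125 → disc 2  [load 875/950]
  100 → disc 3  [load 850/950]
  100 → disc 3  [load 950/950]
3 discs opened.

3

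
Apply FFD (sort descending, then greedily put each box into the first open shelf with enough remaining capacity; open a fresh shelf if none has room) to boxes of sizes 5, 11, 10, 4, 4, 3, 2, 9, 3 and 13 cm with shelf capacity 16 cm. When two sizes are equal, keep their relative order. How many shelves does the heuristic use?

4

Sorted descending: 13, 11, 10, 9, 5, 4, 4, 3, 3, 2.
  13 → shelf 1 (new)  [load 13/16]
  11 → shelf 2 (new)  [load 11/16]
  10 → shelf 3 (new)  [load 10/16]
  9 → shelf 4 (new)  [load 9/16]
  5 → shelf 2  [load 16/16]
  4 → shelf 3  [load 14/16]
  4 → shelf 4  [load 13/16]
  3 → shelf 1  [load 16/16]
  3 → shelf 4  [load 16/16]
  2 → shelf 3  [load 16/16]
4 shelves opened.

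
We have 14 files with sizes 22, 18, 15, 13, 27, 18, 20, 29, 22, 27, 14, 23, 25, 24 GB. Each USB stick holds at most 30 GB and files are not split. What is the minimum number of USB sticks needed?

Total = 29 + 27 + 27 + 25 + 24 + 23 + 22 + 22 + 20 + 18 + 18 + 15 + 14 + 13 = 297 GB.
Lower bound: ⌈297/30⌉ = 10 USB sticks.
Also, 11 files each exceed 15 GB, and no two of those can share a USB stick, so at least 11 USB sticks are needed.
A packing using 13 USB sticks:
  USB stick 1: 29 = 29
  USB stick 2: 27 = 27
  USB stick 3: 27 = 27
  USB stick 4: 25 = 25
  USB stick 5: 24 = 24
  USB stick 6: 23 = 23
  USB stick 7: 22 = 22
  USB stick 8: 22 = 22
  USB stick 9: 20 = 20
  USB stick 10: 18 = 18
  USB stick 11: 18 = 18
  USB stick 12: 15 + 14 = 29
  USB stick 13: 13 = 13
No arrangement into 12 USB sticks stays within capacity, so 13 is optimal.

13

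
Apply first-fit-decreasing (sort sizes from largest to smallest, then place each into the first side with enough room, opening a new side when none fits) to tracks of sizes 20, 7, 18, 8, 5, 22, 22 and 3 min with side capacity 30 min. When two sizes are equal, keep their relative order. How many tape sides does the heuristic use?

Sorted descending: 22, 22, 20, 18, 8, 7, 5, 3.
  22 → side 1 (new)  [load 22/30]
  22 → side 2 (new)  [load 22/30]
  20 → side 3 (new)  [load 20/30]
  18 → side 4 (new)  [load 18/30]
  8 → side 1  [load 30/30]
  7 → side 2  [load 29/30]
  5 → side 3  [load 25/30]
  3 → side 3  [load 28/30]
4 tape sides opened.

4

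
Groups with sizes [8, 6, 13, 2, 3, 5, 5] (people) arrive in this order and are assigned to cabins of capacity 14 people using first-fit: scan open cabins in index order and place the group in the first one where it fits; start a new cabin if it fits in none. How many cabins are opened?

  8 → cabin 1 (new)  [load 8/14]
  6 → cabin 1  [load 14/14]
  13 → cabin 2 (new)  [load 13/14]
  2 → cabin 3 (new)  [load 2/14]
  3 → cabin 3  [load 5/14]
  5 → cabin 3  [load 10/14]
  5 → cabin 4 (new)  [load 5/14]
4 cabins opened.

4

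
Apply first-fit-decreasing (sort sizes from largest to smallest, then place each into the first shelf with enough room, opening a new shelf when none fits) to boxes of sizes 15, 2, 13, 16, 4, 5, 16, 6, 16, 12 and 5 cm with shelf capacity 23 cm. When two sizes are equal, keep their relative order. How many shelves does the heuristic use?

6

Sorted descending: 16, 16, 16, 15, 13, 12, 6, 5, 5, 4, 2.
  16 → shelf 1 (new)  [load 16/23]
  16 → shelf 2 (new)  [load 16/23]
  16 → shelf 3 (new)  [load 16/23]
  15 → shelf 4 (new)  [load 15/23]
  13 → shelf 5 (new)  [load 13/23]
  12 → shelf 6 (new)  [load 12/23]
  6 → shelf 1  [load 22/23]
  5 → shelf 2  [load 21/23]
  5 → shelf 3  [load 21/23]
  4 → shelf 4  [load 19/23]
  2 → shelf 2  [load 23/23]
6 shelves opened.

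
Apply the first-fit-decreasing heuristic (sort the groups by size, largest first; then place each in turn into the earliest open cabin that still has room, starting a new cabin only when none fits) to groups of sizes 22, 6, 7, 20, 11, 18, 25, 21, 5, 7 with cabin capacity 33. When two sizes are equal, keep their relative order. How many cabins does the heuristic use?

Sorted descending: 25, 22, 21, 20, 18, 11, 7, 7, 6, 5.
  25 → cabin 1 (new)  [load 25/33]
  22 → cabin 2 (new)  [load 22/33]
  21 → cabin 3 (new)  [load 21/33]
  20 → cabin 4 (new)  [load 20/33]
  18 → cabin 5 (new)  [load 18/33]
  11 → cabin 2  [load 33/33]
  7 → cabin 1  [load 32/33]
  7 → cabin 3  [load 28/33]
  6 → cabin 4  [load 26/33]
  5 → cabin 3  [load 33/33]
5 cabins opened.

5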